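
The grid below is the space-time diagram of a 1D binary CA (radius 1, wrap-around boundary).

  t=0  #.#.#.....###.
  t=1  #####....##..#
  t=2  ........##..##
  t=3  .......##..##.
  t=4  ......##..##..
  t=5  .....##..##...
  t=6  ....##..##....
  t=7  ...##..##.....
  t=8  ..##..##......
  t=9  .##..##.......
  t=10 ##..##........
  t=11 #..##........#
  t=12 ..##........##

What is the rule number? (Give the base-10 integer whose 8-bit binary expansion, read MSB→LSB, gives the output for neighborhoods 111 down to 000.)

  [7] ### => .  t=0,i=11
  [6] ##. => .  t=0,i=12
  [5] #.# => #  t=0,i=1
  [4] #.. => .  t=0,i=5
  [3] .## => #  t=0,i=10
  [2] .#. => #  t=0,i=0
  [1] ..# => #  t=0,i=9
  [0] ... => .  t=0,i=6
  bits 00101110 = 46

46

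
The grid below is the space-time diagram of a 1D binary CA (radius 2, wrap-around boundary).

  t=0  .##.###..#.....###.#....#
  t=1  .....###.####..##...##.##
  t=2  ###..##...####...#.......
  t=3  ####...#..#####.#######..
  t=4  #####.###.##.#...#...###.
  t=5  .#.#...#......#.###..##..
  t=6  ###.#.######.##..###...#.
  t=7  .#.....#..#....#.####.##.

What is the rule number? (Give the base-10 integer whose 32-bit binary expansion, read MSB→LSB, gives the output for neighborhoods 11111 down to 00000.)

1392625589

  nb #####: next=.  (t=3,i=12, bit31=0)
  nb ####.: next=#  (t=1,i=11, bit30=1)
  nb ###.#: next=.  (t=0,i=17, bit29=0)
  nb ###..: next=#  (t=0,i=6, bit28=1)
  nb ##.##: next=.  (t=0,i=3, bit27=0)
  nb ##.#.: next=.  (t=0,i=18, bit26=0)
  nb ##..#: next=#  (t=0,i=7, bit25=1)
  nb ##...: next=#  (t=1,i=0, bit24=1)
  nb #.###: next=.  (t=0,i=4, bit23=0)
  nb #.##.: next=.  (t=0,i=1, bit22=0)
  nb #.#.#: next=.  (t=6,i=4, bit21=0)
  nb #.#..: next=.  (t=0,i=19, bit20=0)
  nb #..##: next=.  (t=1,i=14, bit19=0)
  nb #..#.: next=.  (t=0,i=8, bit18=0)
  nb #...#: next=.  (t=1,i=18, bit17=0)
  nb #....: next=#  (t=0,i=11, bit16=1)
  nb .####: next=#  (t=1,i=10, bit15=1)
  nb .###.: next=#  (t=0,i=5, bit14=1)
  nb .##.#: next=.  (t=0,i=2, bit13=0)
  nb .##..: next=.  (t=1,i=16, bit12=0)
  nb .#.##: next=.  (t=0,i=0, bit11=0)
  nb .#.#.: next=#  (t=5,i=2, bit10=1)
  nb .#..#: next=#  (t=3,i=8, bit9=1)
  nb .#...: next=#  (t=0,i=10, bit8=1)
  nb ..###: next=#  (t=0,i=15, bit7=1)
  nb ..##.: next=.  (t=1,i=15, bit6=0)
  nb ..#.#: next=#  (t=0,i=24, bit5=1)
  nb ..#..: next=#  (t=0,i=9, bit4=1)
  nb ...##: next=.  (t=0,i=14, bit3=0)
  nb ...#.: next=#  (t=0,i=23, bit2=1)
  nb ....#: next=.  (t=0,i=13, bit1=0)
  nb .....: next=#  (t=0,i=12, bit0=1)
  bits 01010011000000011100011110110101 = 1392625589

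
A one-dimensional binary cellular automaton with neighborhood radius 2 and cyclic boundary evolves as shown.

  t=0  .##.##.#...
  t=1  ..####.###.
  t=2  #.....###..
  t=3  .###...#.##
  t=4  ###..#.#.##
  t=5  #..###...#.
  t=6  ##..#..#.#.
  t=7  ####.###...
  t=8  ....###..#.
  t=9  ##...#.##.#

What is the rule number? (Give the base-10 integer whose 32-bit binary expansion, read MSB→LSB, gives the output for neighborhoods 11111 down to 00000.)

  ##### -> #   bit 31 = 1  t=4,i=0
  ####. -> .   bit 30 = 0  t=1,i=4
  ###.# -> .   bit 29 = 0  t=1,i=5
  ###.. -> .   bit 28 = 0  t=1,i=9
  ##.## -> #   bit 27 = 1  t=0,i=3
  ##.#. -> .   bit 26 = 0  t=0,i=6
  ##..# -> #   bit 25 = 1  t=2,i=9
  ##... -> .   bit 24 = 0  t=1,i=10
  #.### -> #   bit 23 = 1  t=1,i=7
  #.##. -> #   bit 22 = 1  t=0,i=4
  #.#.# -> .   bit 21 = 0  t=4,i=7
  #.#.. -> #   bit 20 = 1  t=0,i=7
  #..## -> .   bit 19 = 0  t=5,i=2
  #..#. -> #   bit 18 = 1  t=2,i=10
  #...# -> #   bit 17 = 1  t=1,i=0
  #.... -> #   bit 16 = 1  t=0,i=9
  .#### -> .   bit 15 = 0  t=1,i=3
  .###. -> #   bit 14 = 1  t=1,i=8
  .##.# -> #   bit 13 = 1  t=0,i=2
  .##.. -> #   bit 12 = 1  t=6,i=1
  .#.## -> .   bit 11 = 0  t=3,i=8
  .#.#. -> .   bit 10 = 0  t=4,i=6
  .#..# -> #   bit 9 = 1  t=5,i=1
  .#... -> #   bit 8 = 1  t=0,i=8
  ..### -> .   bit 7 = 0  t=1,i=2
  ..##. -> .   bit 6 = 0  t=0,i=1
  ..#.# -> #   bit 5 = 1  t=3,i=7
  ..#.. -> .   bit 4 = 0  t=2,i=0
  ...## -> .   bit 3 = 0  t=0,i=0
  ...#. -> .   bit 2 = 0  t=3,i=6
  ....# -> .   bit 1 = 0  t=0,i=10
  ..... -> #   bit 0 = 1  t=2,i=3
  bits 10001010110101110111001100100001 = 2329375521

2329375521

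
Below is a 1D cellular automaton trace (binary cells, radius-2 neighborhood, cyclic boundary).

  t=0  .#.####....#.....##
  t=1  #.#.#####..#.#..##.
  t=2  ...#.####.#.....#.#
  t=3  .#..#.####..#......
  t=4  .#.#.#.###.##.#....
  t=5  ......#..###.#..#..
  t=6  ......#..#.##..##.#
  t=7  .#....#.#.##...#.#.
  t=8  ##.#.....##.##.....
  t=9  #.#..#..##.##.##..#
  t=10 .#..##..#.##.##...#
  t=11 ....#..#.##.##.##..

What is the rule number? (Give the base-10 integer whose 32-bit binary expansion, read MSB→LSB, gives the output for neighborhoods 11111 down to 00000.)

  nb #####: next=#  (t=1,i=6, bit31=1)
  nb ####.: next=#  (t=0,i=5, bit30=1)
  nb ###.#: next=#  (t=2,i=8, bit29=1)
  nb ###..: next=#  (t=0,i=6, bit28=1)
  nb ##.##: next=#  (t=4,i=10, bit27=1)
  nb ##.#.: next=#  (t=0,i=0, bit26=1)
  nb ##..#: next=.  (t=1,i=9, bit25=0)
  nb ##...: next=#  (t=0,i=7, bit24=1)
  nb #.###: next=.  (t=0,i=3, bit23=0)
  nb #.##.: next=#  (t=4,i=11, bit22=1)
  nb #.#.#: next=.  (t=0,i=1, bit21=0)
  nb #.#..: next=.  (t=1,i=13, bit20=0)
  nb #..##: next=.  (t=1,i=15, bit19=0)
  nb #..#.: next=#  (t=1,i=10, bit18=1)
  nb #...#: next=#  (t=2,i=1, bit17=1)
  nb #....: next=#  (t=0,i=8, bit16=1)
  nb .####: next=#  (t=0,i=4, bit15=1)
  nb .###.: next=.  (t=4,i=8, bit14=0)
  nb .##.#: next=.  (t=0,i=18, bit13=0)
  nb .##..: next=.  (t=6,i=12, bit12=0)
  nb .#.##: next=#  (t=0,i=2, bit11=1)
  nb .#.#.: next=.  (t=1,i=1, bit10=0)
  nb .#..#: next=.  (t=1,i=14, bit9=0)
  nb .#...: next=.  (t=0,i=12, bit8=0)
  nb ..###: next=#  (t=5,i=9, bit7=1)
  nb ..##.: next=#  (t=0,i=17, bit6=1)
  nb ..#.#: next=.  (t=1,i=11, bit5=0)
  nb ..#..: next=#  (t=0,i=11, bit4=1)
  nb ...##: next=#  (t=0,i=16, bit3=1)
  nb ...#.: next=.  (t=0,i=10, bit2=0)
  nb ....#: next=.  (t=0,i=9, bit1=0)
  nb .....: next=.  (t=0,i=14, bit0=0)
  bits 11111101010001111000100011011000 = 4249323736

4249323736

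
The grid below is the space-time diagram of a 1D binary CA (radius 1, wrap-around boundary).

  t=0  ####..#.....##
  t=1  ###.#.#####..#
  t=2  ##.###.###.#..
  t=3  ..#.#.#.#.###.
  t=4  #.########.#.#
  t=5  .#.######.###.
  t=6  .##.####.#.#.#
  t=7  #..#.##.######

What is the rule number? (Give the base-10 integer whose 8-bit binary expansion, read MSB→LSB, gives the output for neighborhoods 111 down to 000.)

181

  nb ###: next=#  (t=0,i=0, bit7=1)
  nb ##.: next=.  (t=0,i=3, bit6=0)
  nb #.#: next=#  (t=1,i=3, bit5=1)
  nb #..: next=#  (t=0,i=4, bit4=1)
  nb .##: next=.  (t=0,i=12, bit3=0)
  nb .#.: next=#  (t=0,i=6, bit2=1)
  nb ..#: next=.  (t=0,i=5, bit1=0)
  nb ...: next=#  (t=0,i=8, bit0=1)
  bits 10110101 = 181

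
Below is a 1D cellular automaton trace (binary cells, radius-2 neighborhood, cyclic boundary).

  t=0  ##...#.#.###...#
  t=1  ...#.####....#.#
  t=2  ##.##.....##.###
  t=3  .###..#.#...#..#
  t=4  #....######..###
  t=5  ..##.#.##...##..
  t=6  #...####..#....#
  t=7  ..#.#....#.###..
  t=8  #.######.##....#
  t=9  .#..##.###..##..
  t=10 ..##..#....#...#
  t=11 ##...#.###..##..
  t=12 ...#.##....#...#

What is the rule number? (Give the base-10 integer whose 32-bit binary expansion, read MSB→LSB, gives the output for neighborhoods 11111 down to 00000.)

  #####|#  b31=1 t=2,i=15
  ####.|.  b30=0 t=1,i=7
  ###.#|#  b29=1 t=2,i=1
  ###..|.  b28=0 t=0,i=1
  ##.##|#  b27=1 t=2,i=2
  ##.#.|#  b26=1 t=5,i=4
  ##..#|.  b25=0 t=3,i=4
  ##...|.  b24=0 t=0,i=2
  #.###|.  b23=0 t=0,i=9
  #.##.|#  b22=1 t=2,i=3
  #.#.#|#  b21=1 t=0,i=7
  #.#..|#  b20=1 t=1,i=15
  #..##|#  b19=1 t=4,i=12
  #..#.|#  b18=1 t=3,i=5
  #...#|#  b17=1 t=0,i=3
  #....|#  b16=1 t=1,i=10
  .####|.  b15=0 t=1,i=6
  .###.|.  b14=0 t=0,i=0
  .##.#|.  b13=0 t=2,i=11
  .##..|.  b12=0 t=2,i=4
  .#.##|#  b11=1 t=0,i=8
  .#.#.|#  b10=1 t=0,i=6
  .#..#|#  b9=1 t=3,i=13
  .#...|#  b8=1 t=1,i=0
  ..###|#  b7=1 t=0,i=15
  ..##.|.  b6=0 t=2,i=10
  ..#.#|#  b5=1 t=0,i=5
  ..#..|.  b4=0 t=3,i=12
  ...##|.  b3=0 t=0,i=14
  ...#.|.  b2=0 t=0,i=4
  ....#|#  b1=1 t=1,i=11
  .....|.  b0=0 t=2,i=7
  bits 10101100011111110000111110100010 = 2894008226

2894008226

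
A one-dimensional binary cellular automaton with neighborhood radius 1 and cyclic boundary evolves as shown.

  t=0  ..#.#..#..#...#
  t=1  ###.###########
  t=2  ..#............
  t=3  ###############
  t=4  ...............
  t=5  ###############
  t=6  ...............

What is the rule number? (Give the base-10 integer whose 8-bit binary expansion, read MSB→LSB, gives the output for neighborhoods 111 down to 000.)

  nb ###: next=.  (t=1,i=0, bit7=0)
  nb ##.: next=#  (t=1,i=2, bit6=1)
  nb #.#: next=.  (t=0,i=3, bit5=0)
  nb #..: next=#  (t=0,i=0, bit4=1)
  nb .##: next=.  (t=1,i=4, bit3=0)
  nb .#.: next=#  (t=0,i=2, bit2=1)
  nb ..#: next=#  (t=0,i=1, bit1=1)
  nb ...: next=#  (t=0,i=12, bit0=1)
  bits 01010111 = 87

87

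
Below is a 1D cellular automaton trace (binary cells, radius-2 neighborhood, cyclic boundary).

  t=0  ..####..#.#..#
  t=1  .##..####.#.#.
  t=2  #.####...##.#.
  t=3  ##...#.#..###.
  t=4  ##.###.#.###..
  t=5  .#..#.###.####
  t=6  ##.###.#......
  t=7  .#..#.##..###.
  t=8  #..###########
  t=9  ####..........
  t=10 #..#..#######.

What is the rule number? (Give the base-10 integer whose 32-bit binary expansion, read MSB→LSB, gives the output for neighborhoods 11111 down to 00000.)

  ##### -> .   bit 31 = 0  t=8,i=5
  ####. -> .   bit 30 = 0  t=0,i=4
  ###.# -> .   bit 29 = 0  t=1,i=8
  ###.. -> #   bit 28 = 1  t=0,i=5
  ##.## -> .   bit 27 = 0  t=3,i=13
  ##.#. -> #   bit 26 = 1  t=1,i=9
  ##..# -> #   bit 25 = 1  t=0,i=6
  ##... -> .   bit 24 = 0  t=2,i=6
  #.### -> .   bit 23 = 0  t=2,i=2
  #.##. -> #   bit 22 = 1  t=3,i=0
  #.#.# -> #   bit 21 = 1  t=1,i=10
  #.#.. -> #   bit 20 = 1  t=0,i=10
  #..## -> #   bit 19 = 1  t=0,i=1
  #..#. -> #   bit 18 = 1  t=0,i=7
  #...# -> #   bit 17 = 1  t=2,i=7
  #.... -> .   bit 16 = 0  t=6,i=9
  .#### -> .   bit 15 = 0  t=0,i=3
  .###. -> #   bit 14 = 1  t=3,i=11
  .##.# -> #   bit 13 = 1  t=2,i=10
  .##.. -> #   bit 12 = 1  t=1,i=2
  .#.## -> #   bit 11 = 1  t=2,i=1
  .#.#. -> .   bit 10 = 0  t=0,i=9
  .#..# -> .   bit 9 = 0  t=0,i=0
  .#... -> .   bit 8 = 0  t=6,i=8
  ..### -> #   bit 7 = 1  t=0,i=2
  ..##. -> .   bit 6 = 0  t=1,i=1
  ..#.# -> #   bit 5 = 1  t=0,i=8
  ..#.. -> .   bit 4 = 0  t=0,i=13
  ...## -> .   bit 3 = 0  t=2,i=8
  ...#. -> #   bit 2 = 1  t=3,i=4
  ....# -> #   bit 1 = 1  t=6,i=12
  ..... -> #   bit 0 = 1  t=6,i=10
  bits 00010110011111100111100010100111 = 377387175

377387175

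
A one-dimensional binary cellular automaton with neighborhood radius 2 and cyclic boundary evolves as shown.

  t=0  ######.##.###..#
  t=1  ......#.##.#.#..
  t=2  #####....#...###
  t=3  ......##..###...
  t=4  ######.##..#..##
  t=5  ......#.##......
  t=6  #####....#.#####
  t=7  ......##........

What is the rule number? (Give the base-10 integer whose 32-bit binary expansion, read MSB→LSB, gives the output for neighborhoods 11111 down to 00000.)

  ##### -> .   bit 31 = 0  t=0,i=1
  ####. -> .   bit 30 = 0  t=0,i=4
  ###.# -> .   bit 29 = 0  t=0,i=5
  ###.. -> .   bit 28 = 0  t=0,i=12
  ##.## -> #   bit 27 = 1  t=0,i=6
  ##.#. -> .   bit 26 = 0  t=1,i=10
  ##..# -> #   bit 25 = 1  t=0,i=13
  ##... -> .   bit 24 = 0  t=2,i=5
  #.### -> .   bit 23 = 0  t=0,i=10
  #.##. -> .   bit 22 = 0  t=0,i=7
  #.#.# -> .   bit 21 = 0  t=1,i=11
  #.#.. -> #   bit 20 = 1  t=1,i=13
  #..## -> .   bit 19 = 0  t=0,i=14
  #..#. -> .   bit 18 = 0  t=4,i=10
  #...# -> #   bit 17 = 1  t=2,i=11
  #.... -> #   bit 16 = 1  t=1,i=15
  .#### -> .   bit 15 = 0  t=0,i=0
  .###. -> #   bit 14 = 1  t=0,i=11
  .##.# -> #   bit 13 = 1  t=0,i=8
  .##.. -> #   bit 12 = 1  t=3,i=7
  .#.## -> .   bit 11 = 0  t=1,i=7
  .#.#. -> .   bit 10 = 0  t=1,i=12
  .#..# -> .   bit 9 = 0  t=4,i=12
  .#... -> #   bit 8 = 1  t=1,i=14
  ..### -> .   bit 7 = 0  t=0,i=15
  ..##. -> .   bit 6 = 0  t=3,i=6
  ..#.# -> .   bit 5 = 0  t=1,i=6
  ..#.. -> .   bit 4 = 0  t=2,i=9
  ...## -> #   bit 3 = 1  t=2,i=12
  ...#. -> .   bit 2 = 0  t=1,i=5
  ....# -> #   bit 1 = 1  t=1,i=4
  ..... -> #   bit 0 = 1  t=1,i=0
  bits 00001010000100110111000100001011 = 169046283

169046283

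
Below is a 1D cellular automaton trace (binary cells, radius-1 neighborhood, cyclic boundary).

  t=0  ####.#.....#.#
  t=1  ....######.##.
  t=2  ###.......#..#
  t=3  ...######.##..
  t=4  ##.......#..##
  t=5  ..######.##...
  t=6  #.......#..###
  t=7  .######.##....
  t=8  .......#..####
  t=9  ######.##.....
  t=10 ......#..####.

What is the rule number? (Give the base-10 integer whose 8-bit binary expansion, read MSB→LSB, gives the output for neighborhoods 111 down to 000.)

53

  ###|.  b7=0 t=0,i=0
  ##.|.  b6=0 t=0,i=3
  #.#|#  b5=1 t=0,i=4
  #..|#  b4=1 t=0,i=6
  .##|.  b3=0 t=0,i=13
  .#.|#  b2=1 t=0,i=5
  ..#|.  b1=0 t=0,i=10
  ...|#  b0=1 t=0,i=7
  bits 00110101 = 53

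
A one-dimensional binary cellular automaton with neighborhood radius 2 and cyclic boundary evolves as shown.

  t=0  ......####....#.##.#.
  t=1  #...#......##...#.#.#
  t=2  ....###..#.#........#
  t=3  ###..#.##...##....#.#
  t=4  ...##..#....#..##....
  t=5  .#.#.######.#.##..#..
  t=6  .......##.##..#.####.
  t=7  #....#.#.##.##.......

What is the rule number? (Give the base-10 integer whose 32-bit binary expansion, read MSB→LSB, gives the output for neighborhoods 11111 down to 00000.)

  nb #####: next=#  (t=5,i=7, bit31=1)
  nb ####.: next=.  (t=0,i=8, bit30=0)
  nb ###.#: next=#  (t=5,i=10, bit29=1)
  nb ###..: next=.  (t=0,i=9, bit28=0)
  nb ##.##: next=#  (t=6,i=9, bit27=1)
  nb ##.#.: next=#  (t=0,i=18, bit26=1)
  nb ##..#: next=#  (t=2,i=7, bit25=1)
  nb ##...: next=.  (t=0,i=10, bit24=0)
  nb #.###: next=.  (t=3,i=20, bit23=0)
  nb #.##.: next=#  (t=0,i=16, bit22=1)
  nb #.#.#: next=.  (t=1,i=18, bit21=0)
  nb #.#..: next=.  (t=0,i=19, bit20=0)
  nb #..##: next=#  (t=4,i=14, bit19=1)
  nb #..#.: next=#  (t=2,i=8, bit18=1)
  nb #...#: next=.  (t=1,i=2, bit17=0)
  nb #....: next=#  (t=0,i=0, bit16=1)
  nb .####: next=.  (t=0,i=7, bit15=0)
  nb .###.: next=#  (t=2,i=5, bit14=1)
  nb .##.#: next=.  (t=0,i=17, bit13=0)
  nb .##..: next=.  (t=1,i=0, bit12=0)
  nb .#.##: next=.  (t=0,i=15, bit11=0)
  nb .#.#.: next=.  (t=1,i=17, bit10=0)
  nb .#..#: next=.  (t=4,i=13, bit9=0)
  nb .#...: next=#  (t=0,i=20, bit8=1)
  nb ..###: next=.  (t=0,i=6, bit7=0)
  nb ..##.: next=#  (t=1,i=11, bit6=1)
  nb ..#.#: next=.  (t=0,i=14, bit5=0)
  nb ..#..: next=#  (t=1,i=4, bit4=1)
  nb ...##: next=.  (t=0,i=5, bit3=0)
  nb ...#.: next=.  (t=0,i=13, bit2=0)
  nb ....#: next=#  (t=0,i=4, bit1=1)
  nb .....: next=.  (t=0,i=1, bit0=0)
  bits 10101110010011010100000101010010 = 2924298578

2924298578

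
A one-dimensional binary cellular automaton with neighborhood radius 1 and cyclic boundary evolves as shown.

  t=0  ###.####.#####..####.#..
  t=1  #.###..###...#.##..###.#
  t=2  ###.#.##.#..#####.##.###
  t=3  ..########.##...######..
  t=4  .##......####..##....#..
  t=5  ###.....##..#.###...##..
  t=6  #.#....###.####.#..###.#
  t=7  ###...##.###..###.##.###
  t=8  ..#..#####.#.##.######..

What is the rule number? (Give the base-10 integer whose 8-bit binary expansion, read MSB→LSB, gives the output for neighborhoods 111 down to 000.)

110

  ###|.  b7=0 t=0,i=1
  ##.|#  b6=1 t=0,i=2
  #.#|#  b5=1 t=0,i=3
  #..|.  b4=0 t=0,i=14
  .##|#  b3=1 t=0,i=0
  .#.|#  b2=1 t=0,i=21
  ..#|#  b1=1 t=0,i=15
  ...|.  b0=0 t=1,i=11
  bits 01101110 = 110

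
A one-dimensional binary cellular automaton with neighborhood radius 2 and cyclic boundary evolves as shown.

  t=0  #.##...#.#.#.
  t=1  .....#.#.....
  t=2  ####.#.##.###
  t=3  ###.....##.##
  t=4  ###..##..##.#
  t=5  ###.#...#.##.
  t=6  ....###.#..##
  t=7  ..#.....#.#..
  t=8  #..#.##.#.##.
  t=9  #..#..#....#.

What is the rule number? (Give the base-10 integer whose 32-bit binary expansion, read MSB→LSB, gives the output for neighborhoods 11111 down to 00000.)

  nb #####: next=#  (t=2,i=0, bit31=1)
  nb ####.: next=#  (t=2,i=2, bit30=1)
  nb ###.#: next=.  (t=2,i=3, bit29=0)
  nb ###..: next=#  (t=3,i=2, bit28=1)
  nb ##.##: next=#  (t=2,i=9, bit27=1)
  nb ##.#.: next=.  (t=2,i=4, bit26=0)
  nb ##..#: next=.  (t=4,i=3, bit25=0)
  nb ##...: next=.  (t=0,i=4, bit24=0)
  nb #.###: next=.  (t=2,i=10, bit23=0)
  nb #.##.: next=.  (t=0,i=2, bit22=0)
  nb #.#.#: next=.  (t=0,i=0, bit21=0)
  nb #.#..: next=#  (t=1,i=7, bit20=1)
  nb #..##: next=#  (t=4,i=4, bit19=1)
  nb #..#.: next=.  (t=8,i=2, bit18=0)
  nb #...#: next=#  (t=0,i=5, bit17=1)
  nb #....: next=.  (t=1,i=9, bit16=0)
  nb .####: next=#  (t=2,i=11, bit15=1)
  nb .###.: next=.  (t=5,i=1, bit14=0)
  nb .##.#: next=#  (t=2,i=8, bit13=1)
  nb .##..: next=.  (t=0,i=3, bit12=0)
  nb .#.##: next=.  (t=0,i=1, bit11=0)
  nb .#.#.: next=.  (t=0,i=8, bit10=0)
  nb .#..#: next=.  (t=6,i=9, bit9=0)
  nb .#...: next=#  (t=1,i=8, bit8=1)
  nb ..###: next=.  (t=6,i=4, bit7=0)
  nb ..##.: next=.  (t=3,i=8, bit6=0)
  nb ..#.#: next=#  (t=0,i=7, bit5=1)
  nb ..#..: next=.  (t=7,i=2, bit4=0)
  nb ...##: next=.  (t=3,i=7, bit3=0)
  nb ...#.: next=.  (t=0,i=6, bit2=0)
  nb ....#: next=#  (t=1,i=3, bit1=1)
  nb .....: next=#  (t=1,i=0, bit0=1)
  bits 11011000000110101010000100100011 = 3625623843

3625623843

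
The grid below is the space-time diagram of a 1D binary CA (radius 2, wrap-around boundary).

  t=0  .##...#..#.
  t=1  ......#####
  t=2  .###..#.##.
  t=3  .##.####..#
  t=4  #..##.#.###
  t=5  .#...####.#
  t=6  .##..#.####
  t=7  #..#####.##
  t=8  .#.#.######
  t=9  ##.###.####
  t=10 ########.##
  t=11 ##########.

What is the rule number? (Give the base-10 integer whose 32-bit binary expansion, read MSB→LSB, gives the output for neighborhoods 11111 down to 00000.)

  #####|#  b31=1 t=1,i=8
  ####.|#  b30=1 t=1,i=9
  ###.#|#  b29=1 t=5,i=8
  ###..|.  b28=0 t=1,i=10
  ##.##|#  b27=1 t=3,i=3
  ##.#.|#  b26=1 t=4,i=5
  ##..#|#  b25=1 t=2,i=4
  ##...|.  b24=0 t=0,i=3
  #.###|#  b23=1 t=3,i=4
  #.##.|.  b22=0 t=2,i=8
  #.#.#|#  b21=1 t=4,i=6
  #.#..|#  b20=1 t=5,i=1
  #..##|.  b19=0 t=0,i=0
  #..#.|#  b18=1 t=0,i=8
  #...#|.  b17=0 t=0,i=4
  #....|#  b16=1 t=1,i=1
  .####|.  b15=0 t=1,i=7
  .###.|#  b14=1 t=2,i=2
  .##.#|.  b13=0 t=3,i=2
  .##..|.  b12=0 t=0,i=2
  .#.##|#  b11=1 t=2,i=7
  .#.#.|.  b10=0 t=5,i=0
  .#..#|#  b9=1 t=0,i=7
  .#...|#  b8=1 t=5,i=2
  ..###|#  b7=1 t=1,i=6
  ..##.|.  b6=0 t=0,i=1
  ..#.#|#  b5=1 t=2,i=6
  ..#..|#  b4=1 t=0,i=6
  ...##|.  b3=0 t=1,i=5
  ...#.|.  b2=0 t=0,i=5
  ....#|.  b1=0 t=1,i=4
  .....|#  b0=1 t=1,i=2
  bits 11101110101101010100101110110001 = 4004858801

4004858801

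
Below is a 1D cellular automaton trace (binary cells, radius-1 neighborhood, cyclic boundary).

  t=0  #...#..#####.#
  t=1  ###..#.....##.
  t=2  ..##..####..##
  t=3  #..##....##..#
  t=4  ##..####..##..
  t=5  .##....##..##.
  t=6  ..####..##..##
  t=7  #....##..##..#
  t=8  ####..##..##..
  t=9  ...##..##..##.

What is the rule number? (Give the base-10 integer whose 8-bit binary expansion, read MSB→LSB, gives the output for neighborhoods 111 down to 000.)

113

  nb ###: next=.  (t=0,i=8, bit7=0)
  nb ##.: next=#  (t=0,i=0, bit6=1)
  nb #.#: next=#  (t=0,i=12, bit5=1)
  nb #..: next=#  (t=0,i=1, bit4=1)
  nb .##: next=.  (t=0,i=7, bit3=0)
  nb .#.: next=.  (t=0,i=4, bit2=0)
  nb ..#: next=.  (t=0,i=3, bit1=0)
  nb ...: next=#  (t=0,i=2, bit0=1)
  bits 01110001 = 113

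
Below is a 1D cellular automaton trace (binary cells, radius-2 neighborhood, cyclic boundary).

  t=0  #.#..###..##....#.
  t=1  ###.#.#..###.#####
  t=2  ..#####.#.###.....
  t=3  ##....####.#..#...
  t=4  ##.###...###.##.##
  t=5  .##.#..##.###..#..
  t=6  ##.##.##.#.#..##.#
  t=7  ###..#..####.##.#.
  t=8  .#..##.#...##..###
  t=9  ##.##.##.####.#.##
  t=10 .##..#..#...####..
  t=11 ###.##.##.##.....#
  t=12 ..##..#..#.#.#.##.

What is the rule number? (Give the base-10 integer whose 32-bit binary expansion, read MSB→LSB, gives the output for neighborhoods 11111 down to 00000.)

  nb #####: next=.  (t=1,i=0, bit31=0)
  nb ####.: next=.  (t=1,i=1, bit30=0)
  nb ###.#: next=#  (t=1,i=2, bit29=1)
  nb ###..: next=.  (t=0,i=7, bit28=0)
  nb ##.##: next=#  (t=1,i=12, bit27=1)
  nb ##.#.: next=#  (t=1,i=3, bit26=1)
  nb ##..#: next=.  (t=0,i=8, bit25=0)
  nb ##...: next=.  (t=0,i=12, bit24=0)
  nb #.###: next=.  (t=1,i=13, bit23=0)
  nb #.##.: next=.  (t=4,i=13, bit22=0)
  nb #.#.#: next=#  (t=0,i=0, bit21=1)
  nb #.#..: next=#  (t=0,i=2, bit20=1)
  nb #..##: next=#  (t=0,i=4, bit19=1)
  nb #..#.: next=#  (t=3,i=13, bit18=1)
  nb #...#: next=#  (t=3,i=16, bit17=1)
  nb #....: next=#  (t=0,i=13, bit16=1)
  nb .####: next=.  (t=1,i=14, bit15=0)
  nb .###.: next=#  (t=0,i=6, bit14=1)
  nb .##.#: next=.  (t=4,i=14, bit13=0)
  nb .##..: next=#  (t=0,i=11, bit12=1)
  nb .#.##: next=#  (t=2,i=9, bit11=1)
  nb .#.#.: next=#  (t=0,i=1, bit10=1)
  nb .#..#: next=.  (t=0,i=3, bit9=0)
  nb .#...: next=.  (t=3,i=15, bit8=0)
  nb ..###: next=.  (t=0,i=5, bit7=0)
  nb ..##.: next=#  (t=0,i=10, bit6=1)
  nb ..#.#: next=#  (t=0,i=16, bit5=1)
  nb ..#..: next=#  (t=3,i=14, bit4=1)
  nb ...##: next=#  (t=2,i=1, bit3=1)
  nb ...#.: next=#  (t=0,i=15, bit2=1)
  nb ....#: next=#  (t=0,i=14, bit1=1)
  nb .....: next=.  (t=2,i=15, bit0=0)
  bits 00101100001111110101110001111110 = 742349950

742349950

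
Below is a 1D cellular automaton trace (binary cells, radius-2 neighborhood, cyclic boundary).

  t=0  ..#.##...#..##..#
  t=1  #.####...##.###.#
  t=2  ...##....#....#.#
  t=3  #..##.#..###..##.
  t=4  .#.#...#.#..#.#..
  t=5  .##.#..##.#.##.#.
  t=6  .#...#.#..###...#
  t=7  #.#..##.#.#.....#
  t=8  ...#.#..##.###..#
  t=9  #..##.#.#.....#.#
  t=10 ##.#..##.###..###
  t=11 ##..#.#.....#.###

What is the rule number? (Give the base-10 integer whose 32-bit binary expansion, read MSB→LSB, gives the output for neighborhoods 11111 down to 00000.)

3798048753

  #####|#  b31=1 t=10,i=16
  ####.|#  b30=1 t=1,i=4
  ###.#|#  b29=1 t=1,i=14
  ###..|.  b28=0 t=1,i=5
  ##.##|.  b27=0 t=1,i=1
  ##.#.|.  b26=0 t=3,i=5
  ##..#|#  b25=1 t=0,i=14
  ##...|.  b24=0 t=0,i=6
  #.###|.  b23=0 t=1,i=2
  #.##.|#  b22=1 t=0,i=4
  #.#.#|#  b21=1 t=5,i=10
  #.#..|.  b20=0 t=2,i=16
  #..##|.  b19=0 t=0,i=11
  #..#.|.  b18=0 t=0,i=1
  #...#|.  b17=0 t=0,i=7
  #....|#  b16=1 t=2,i=6
  .####|#  b15=1 t=1,i=3
  .###.|.  b14=0 t=1,i=13
  .##.#|.  b13=0 t=1,i=0
  .##..|#  b12=1 t=0,i=5
  .#.##|#  b11=1 t=0,i=3
  .#.#.|#  b10=1 t=2,i=15
  .#..#|#  b9=1 t=0,i=0
  .#...|#  b8=1 t=2,i=0
  ..###|#  b7=1 t=3,i=9
  ..##.|#  b6=1 t=0,i=12
  ..#.#|#  b5=1 t=0,i=2
  ..#..|#  b4=1 t=0,i=9
  ...##|.  b3=0 t=1,i=8
  ...#.|.  b2=0 t=0,i=8
  ....#|.  b1=0 t=2,i=7
  .....|#  b0=1 t=7,i=13
  bits 11100010011000011001111111110001 = 3798048753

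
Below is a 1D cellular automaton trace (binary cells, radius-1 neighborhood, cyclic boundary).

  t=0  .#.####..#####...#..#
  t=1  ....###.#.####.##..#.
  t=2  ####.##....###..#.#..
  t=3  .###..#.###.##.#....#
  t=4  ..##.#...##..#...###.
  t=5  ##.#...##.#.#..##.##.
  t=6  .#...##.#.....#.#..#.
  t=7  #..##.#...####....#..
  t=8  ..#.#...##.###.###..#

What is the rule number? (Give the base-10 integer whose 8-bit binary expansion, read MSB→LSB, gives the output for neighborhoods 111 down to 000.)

  [7] ### => #  t=0,i=4
  [6] ##. => #  t=0,i=6
  [5] #.# => .  t=0,i=0
  [4] #.. => .  t=0,i=7
  [3] .## => .  t=0,i=3
  [2] .#. => .  t=0,i=1
  [1] ..# => #  t=0,i=8
  [0] ... => #  t=0,i=15
  bits 11000011 = 195

195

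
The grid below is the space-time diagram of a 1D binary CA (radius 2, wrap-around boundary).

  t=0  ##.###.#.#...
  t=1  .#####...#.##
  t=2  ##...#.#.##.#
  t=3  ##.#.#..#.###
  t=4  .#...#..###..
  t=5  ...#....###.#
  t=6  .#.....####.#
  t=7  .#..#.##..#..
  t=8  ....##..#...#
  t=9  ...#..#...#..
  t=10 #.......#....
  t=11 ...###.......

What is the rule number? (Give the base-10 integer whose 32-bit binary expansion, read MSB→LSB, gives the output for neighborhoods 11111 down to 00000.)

982673577

  nb #####: next=.  (t=1,i=3, bit31=0)
  nb ####.: next=.  (t=1,i=4, bit30=0)
  nb ###.#: next=#  (t=0,i=5, bit29=1)
  nb ###..: next=#  (t=1,i=5, bit28=1)
  nb ##.##: next=#  (t=0,i=2, bit27=1)
  nb ##.#.: next=.  (t=0,i=6, bit26=0)
  nb ##..#: next=#  (t=7,i=8, bit25=1)
  nb ##...: next=.  (t=1,i=6, bit24=0)
  nb #.###: next=#  (t=0,i=3, bit23=1)
  nb #.##.: next=.  (t=1,i=11, bit22=0)
  nb #.#.#: next=.  (t=0,i=7, bit21=0)
  nb #.#..: next=#  (t=0,i=9, bit20=1)
  nb #..##: next=.  (t=4,i=7, bit19=0)
  nb #..#.: next=.  (t=3,i=7, bit18=0)
  nb #...#: next=#  (t=0,i=11, bit17=1)
  nb #....: next=.  (t=5,i=5, bit16=0)
  nb .####: next=.  (t=1,i=2, bit15=0)
  nb .###.: next=#  (t=0,i=4, bit14=1)
  nb .##.#: next=#  (t=0,i=1, bit13=1)
  nb .##..: next=.  (t=7,i=7, bit12=0)
  nb .#.##: next=#  (t=1,i=10, bit11=1)
  nb .#.#.: next=.  (t=0,i=8, bit10=0)
  nb .#..#: next=.  (t=3,i=6, bit9=0)
  nb .#...: next=.  (t=0,i=10, bit8=0)
  nb ..###: next=#  (t=4,i=8, bit7=1)
  nb ..##.: next=.  (t=0,i=0, bit6=0)
  nb ..#.#: next=#  (t=1,i=9, bit5=1)
  nb ..#..: next=.  (t=4,i=1, bit4=0)
  nb ...##: next=#  (t=0,i=12, bit3=1)
  nb ...#.: next=.  (t=1,i=8, bit2=0)
  nb ....#: next=.  (t=5,i=6, bit1=0)
  nb .....: next=#  (t=6,i=4, bit0=1)
  bits 00111010100100100110100010101001 = 982673577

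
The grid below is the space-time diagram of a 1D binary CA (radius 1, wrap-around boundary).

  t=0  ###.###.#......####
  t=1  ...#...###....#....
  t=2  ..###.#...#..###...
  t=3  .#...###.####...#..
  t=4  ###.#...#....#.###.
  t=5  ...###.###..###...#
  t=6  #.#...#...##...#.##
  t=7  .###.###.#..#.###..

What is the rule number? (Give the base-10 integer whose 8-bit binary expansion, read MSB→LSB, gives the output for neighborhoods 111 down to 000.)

54

  ### -> .   bit 7 = 0  t=0,i=0
  ##. -> .   bit 6 = 0  t=0,i=2
  #.# -> #   bit 5 = 1  t=0,i=3
  #.. -> #   bit 4 = 1  t=0,i=9
  .## -> .   bit 3 = 0  t=0,i=4
  .#. -> #   bit 2 = 1  t=0,i=8
  ..# -> #   bit 1 = 1  t=0,i=14
  ... -> .   bit 0 = 0  t=0,i=10
  bits 00110110 = 54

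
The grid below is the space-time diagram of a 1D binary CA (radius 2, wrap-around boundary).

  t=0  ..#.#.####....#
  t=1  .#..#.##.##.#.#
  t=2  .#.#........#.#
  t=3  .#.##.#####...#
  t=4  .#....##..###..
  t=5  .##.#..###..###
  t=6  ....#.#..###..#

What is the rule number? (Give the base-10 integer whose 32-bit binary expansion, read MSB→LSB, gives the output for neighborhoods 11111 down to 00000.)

868126995

  nb #####: next=.  (t=3,i=8, bit31=0)
  nb ####.: next=.  (t=0,i=8, bit30=0)
  nb ###.#: next=#  (t=5,i=14, bit29=1)
  nb ###..: next=#  (t=0,i=9, bit28=1)
  nb ##.##: next=.  (t=1,i=8, bit27=0)
  nb ##.#.: next=.  (t=1,i=11, bit26=0)
  nb ##..#: next=#  (t=4,i=8, bit25=1)
  nb ##...: next=#  (t=0,i=10, bit24=1)
  nb #.###: next=#  (t=0,i=6, bit23=1)
  nb #.##.: next=.  (t=1,i=6, bit22=0)
  nb #.#.#: next=#  (t=0,i=4, bit21=1)
  nb #.#..: next=#  (t=1,i=1, bit20=1)
  nb #..##: next=#  (t=4,i=9, bit19=1)
  nb #..#.: next=#  (t=0,i=1, bit18=1)
  nb #...#: next=#  (t=3,i=12, bit17=1)
  nb #....: next=.  (t=0,i=11, bit16=0)
  nb .####: next=#  (t=0,i=7, bit15=1)
  nb .###.: next=.  (t=4,i=11, bit14=0)
  nb .##.#: next=.  (t=1,i=7, bit13=0)
  nb .##..: next=#  (t=4,i=7, bit12=1)
  nb .#.##: next=.  (t=0,i=5, bit11=0)
  nb .#.#.: next=.  (t=0,i=3, bit10=0)
  nb .#..#: next=.  (t=0,i=0, bit9=0)
  nb .#...: next=#  (t=2,i=4, bit8=1)
  nb ..###: next=.  (t=4,i=10, bit7=0)
  nb ..##.: next=.  (t=4,i=6, bit6=0)
  nb ..#.#: next=.  (t=0,i=2, bit5=0)
  nb ..#..: next=#  (t=0,i=14, bit4=1)
  nb ...##: next=.  (t=4,i=5, bit3=0)
  nb ...#.: next=.  (t=0,i=13, bit2=0)
  nb ....#: next=#  (t=0,i=12, bit1=1)
  nb .....: next=#  (t=2,i=6, bit0=1)
  bits 00110011101111101001000100010011 = 868126995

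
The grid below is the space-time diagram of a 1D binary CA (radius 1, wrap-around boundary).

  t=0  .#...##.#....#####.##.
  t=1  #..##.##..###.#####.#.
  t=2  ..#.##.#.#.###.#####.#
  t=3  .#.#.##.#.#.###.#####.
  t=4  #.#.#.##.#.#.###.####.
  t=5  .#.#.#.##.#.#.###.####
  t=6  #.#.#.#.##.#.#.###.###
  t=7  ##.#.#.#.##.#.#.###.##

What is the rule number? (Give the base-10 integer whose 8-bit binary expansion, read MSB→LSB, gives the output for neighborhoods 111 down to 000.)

227

  [7] ### => #  t=0,i=14
  [6] ##. => #  t=0,i=6
  [5] #.# => #  t=0,i=7
  [4] #.. => .  t=0,i=2
  [3] .## => .  t=0,i=5
  [2] .#. => .  t=0,i=1
  [1] ..# => #  t=0,i=0
  [0] ... => #  t=0,i=3
  bits 11100011 = 227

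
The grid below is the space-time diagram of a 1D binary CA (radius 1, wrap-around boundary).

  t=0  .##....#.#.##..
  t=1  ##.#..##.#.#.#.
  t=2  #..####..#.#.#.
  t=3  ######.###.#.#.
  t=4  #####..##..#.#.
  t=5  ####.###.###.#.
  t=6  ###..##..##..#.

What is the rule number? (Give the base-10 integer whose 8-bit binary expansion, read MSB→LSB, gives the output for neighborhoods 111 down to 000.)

  nb ###: next=#  (t=2,i=4, bit7=1)
  nb ##.: next=.  (t=0,i=2, bit6=0)
  nb #.#: next=.  (t=0,i=8, bit5=0)
  nb #..: next=#  (t=0,i=3, bit4=1)
  nb .##: next=#  (t=0,i=1, bit3=1)
  nb .#.: next=#  (t=0,i=7, bit2=1)
  nb ..#: next=#  (t=0,i=0, bit1=1)
  nb ...: next=.  (t=0,i=4, bit0=0)
  bits 10011110 = 158

158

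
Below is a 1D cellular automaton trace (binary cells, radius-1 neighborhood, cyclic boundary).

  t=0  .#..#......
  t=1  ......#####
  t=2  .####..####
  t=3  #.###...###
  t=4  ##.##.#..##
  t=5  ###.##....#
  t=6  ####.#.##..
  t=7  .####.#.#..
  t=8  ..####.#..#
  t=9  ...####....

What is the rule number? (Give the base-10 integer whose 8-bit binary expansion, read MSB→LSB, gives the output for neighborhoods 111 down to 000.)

225

  nb ###: next=#  (t=1,i=7, bit7=1)
  nb ##.: next=#  (t=1,i=10, bit6=1)
  nb #.#: next=#  (t=2,i=0, bit5=1)
  nb #..: next=.  (t=0,i=2, bit4=0)
  nb .##: next=.  (t=1,i=6, bit3=0)
  nb .#.: next=.  (t=0,i=1, bit2=0)
  nb ..#: next=.  (t=0,i=0, bit1=0)
  nb ...: next=#  (t=0,i=6, bit0=1)
  bits 11100001 = 225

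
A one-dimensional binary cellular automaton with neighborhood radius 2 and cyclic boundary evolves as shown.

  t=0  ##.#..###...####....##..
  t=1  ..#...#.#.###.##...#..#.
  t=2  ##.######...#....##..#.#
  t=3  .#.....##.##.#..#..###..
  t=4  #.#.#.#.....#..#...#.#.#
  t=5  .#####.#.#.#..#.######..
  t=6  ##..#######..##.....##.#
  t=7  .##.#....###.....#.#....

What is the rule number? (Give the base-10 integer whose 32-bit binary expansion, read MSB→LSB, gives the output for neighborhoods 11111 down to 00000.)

1982203309

  nb #####: next=.  (t=2,i=5, bit31=0)
  nb ####.: next=#  (t=0,i=14, bit30=1)
  nb ###.#: next=#  (t=1,i=12, bit29=1)
  nb ###..: next=#  (t=0,i=8, bit28=1)
  nb ##.##: next=.  (t=1,i=13, bit27=0)
  nb ##.#.: next=#  (t=0,i=2, bit26=1)
  nb ##..#: next=#  (t=0,i=22, bit25=1)
  nb ##...: next=.  (t=0,i=9, bit24=0)
  nb #.###: next=.  (t=1,i=10, bit23=0)
  nb #.##.: next=.  (t=1,i=14, bit22=0)
  nb #.#.#: next=#  (t=1,i=8, bit21=1)
  nb #.#..: next=.  (t=0,i=3, bit20=0)
  nb #..##: next=.  (t=0,i=5, bit19=0)
  nb #..#.: next=#  (t=1,i=21, bit18=1)
  nb #...#: next=#  (t=0,i=10, bit17=1)
  nb #....: next=.  (t=0,i=17, bit16=0)
  nb .####: next=.  (t=0,i=13, bit15=0)
  nb .###.: next=.  (t=0,i=7, bit14=0)
  nb .##.#: next=.  (t=0,i=1, bit13=0)
  nb .##..: next=.  (t=0,i=21, bit12=0)
  nb .#.##: next=.  (t=1,i=9, bit11=0)
  nb .#.#.: next=#  (t=1,i=7, bit10=1)
  nb .#..#: next=.  (t=0,i=4, bit9=0)
  nb .#...: next=#  (t=1,i=3, bit8=1)
  nb ..###: next=#  (t=0,i=6, bit7=1)
  nb ..##.: next=.  (t=0,i=0, bit6=0)
  nb ..#.#: next=#  (t=1,i=6, bit5=1)
  nb ..#..: next=.  (t=1,i=2, bit4=0)
  nb ...##: next=#  (t=0,i=11, bit3=1)
  nb ...#.: next=#  (t=1,i=1, bit2=1)
  nb ....#: next=.  (t=0,i=18, bit1=0)
  nb .....: next=#  (t=3,i=4, bit0=1)
  bits 01110110001001100000010110101101 = 1982203309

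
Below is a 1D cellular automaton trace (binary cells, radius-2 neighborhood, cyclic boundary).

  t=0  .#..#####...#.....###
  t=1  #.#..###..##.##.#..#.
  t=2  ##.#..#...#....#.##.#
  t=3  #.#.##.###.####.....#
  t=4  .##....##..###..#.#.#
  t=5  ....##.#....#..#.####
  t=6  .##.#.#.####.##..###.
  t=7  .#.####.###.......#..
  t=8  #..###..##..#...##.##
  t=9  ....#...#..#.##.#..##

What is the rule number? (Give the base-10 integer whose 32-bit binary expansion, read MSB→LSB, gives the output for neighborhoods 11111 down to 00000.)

3299329862

  [31] ##### => #  t=0,i=6
  [30] ####. => #  t=0,i=7
  [29] ###.# => .  t=0,i=20
  [28] ###.. => .  t=0,i=8
  [27] ##.## => .  t=1,i=12
  [26] ##.#. => #  t=0,i=0
  [25] ##..# => .  t=1,i=8
  [24] ##... => .  t=0,i=9
  [23] #.### => #  t=2,i=20
  [22] #.##. => .  t=1,i=13
  [21] #.#.# => #  t=1,i=0
  [20] #.#.. => .  t=0,i=1
  [19] #..## => .  t=0,i=3
  [18] #..#. => #  t=1,i=18
  [17] #...# => #  t=0,i=10
  [16] #.... => #  t=0,i=14
  [15] .#### => #  t=0,i=5
  [14] .###. => #  t=0,i=19
  [13] .##.# => .  t=1,i=11
  [12] .##.. => .  t=4,i=2
  [11] .#.## => .  t=2,i=16
  [10] .#.#. => #  t=1,i=1
  [9] .#..# => #  t=0,i=2
  [8] .#... => #  t=0,i=13
  [7] ..### => .  t=0,i=4
  [6] ..##. => #  t=1,i=10
  [5] ..#.# => .  t=1,i=19
  [4] ..#.. => .  t=0,i=12
  [3] ...## => .  t=0,i=17
  [2] ...#. => #  t=0,i=11
  [1] ....# => #  t=0,i=16
  [0] ..... => .  t=0,i=15
  bits 11000100101001111100011101000110 = 3299329862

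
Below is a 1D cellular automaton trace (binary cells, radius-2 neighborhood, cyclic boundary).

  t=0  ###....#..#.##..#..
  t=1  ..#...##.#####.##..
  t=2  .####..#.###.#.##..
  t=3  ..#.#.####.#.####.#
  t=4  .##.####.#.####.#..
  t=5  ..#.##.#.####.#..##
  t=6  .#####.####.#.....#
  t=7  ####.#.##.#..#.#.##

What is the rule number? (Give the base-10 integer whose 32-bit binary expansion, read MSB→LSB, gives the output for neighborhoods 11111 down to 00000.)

  ##### -> #   bit 31 = 1  t=1,i=11
  ####. -> .   bit 30 = 0  t=1,i=12
  ###.# -> #   bit 29 = 1  t=1,i=13
  ###.. -> #   bit 28 = 1  t=0,i=2
  ##.## -> .   bit 27 = 0  t=1,i=8
  ##.#. -> .   bit 26 = 0  t=2,i=12
  ##..# -> .   bit 25 = 0  t=0,i=14
  ##... -> .   bit 24 = 0  t=0,i=3
  #.### -> #   bit 23 = 1  t=1,i=9
  #.##. -> #   bit 22 = 1  t=0,i=12
  #.#.# -> #   bit 21 = 1  t=2,i=13
  #.#.. -> .   bit 20 = 0  t=3,i=18
  #..## -> .   bit 19 = 0  t=0,i=18
  #..#. -> #   bit 18 = 1  t=0,i=9
  #...# -> #   bit 17 = 1  t=1,i=4
  #.... -> .   bit 16 = 0  t=0,i=4
  .#### -> #   bit 15 = 1  t=1,i=10
  .###. -> .   bit 14 = 0  t=0,i=1
  .##.# -> #   bit 13 = 1  t=1,i=7
  .##.. -> #   bit 12 = 1  t=0,i=13
  .#.## -> #   bit 11 = 1  t=0,i=11
  .#.#. -> .   bit 10 = 0  t=3,i=3
  .#..# -> .   bit 9 = 0  t=0,i=8
  .#... -> #   bit 8 = 1  t=1,i=3
  ..### -> .   bit 7 = 0  t=0,i=0
  ..##. -> .   bit 6 = 0  t=1,i=6
  ..#.# -> #   bit 5 = 1  t=0,i=10
  ..#.. -> #   bit 4 = 1  t=0,i=7
  ...## -> .   bit 3 = 0  t=1,i=5
  ...#. -> #   bit 2 = 1  t=0,i=6
  ....# -> .   bit 1 = 0  t=0,i=5
  ..... -> #   bit 0 = 1  t=6,i=15
  bits 10110000111001101011100100110101 = 2967910709

2967910709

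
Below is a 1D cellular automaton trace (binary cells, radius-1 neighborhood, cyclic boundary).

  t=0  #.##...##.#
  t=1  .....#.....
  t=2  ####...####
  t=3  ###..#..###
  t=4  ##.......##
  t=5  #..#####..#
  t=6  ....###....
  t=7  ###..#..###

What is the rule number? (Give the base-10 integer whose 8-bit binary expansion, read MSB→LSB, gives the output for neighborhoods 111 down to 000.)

  nb ###: next=#  (t=2,i=0, bit7=1)
  nb ##.: next=.  (t=0,i=0, bit6=0)
  nb #.#: next=.  (t=0,i=1, bit5=0)
  nb #..: next=.  (t=0,i=4, bit4=0)
  nb .##: next=.  (t=0,i=2, bit3=0)
  nb .#.: next=.  (t=1,i=5, bit2=0)
  nb ..#: next=.  (t=0,i=6, bit1=0)
  nb ...: next=#  (t=0,i=5, bit0=1)
  bits 10000001 = 129

129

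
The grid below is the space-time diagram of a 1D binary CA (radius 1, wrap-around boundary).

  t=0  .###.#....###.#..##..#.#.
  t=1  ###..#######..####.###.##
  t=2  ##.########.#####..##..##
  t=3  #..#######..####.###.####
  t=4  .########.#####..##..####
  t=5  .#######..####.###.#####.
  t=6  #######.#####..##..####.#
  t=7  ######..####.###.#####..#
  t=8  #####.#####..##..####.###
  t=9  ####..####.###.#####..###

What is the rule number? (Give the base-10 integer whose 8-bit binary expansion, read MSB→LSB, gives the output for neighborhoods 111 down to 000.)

  nb ###: next=#  (t=0,i=2, bit7=1)
  nb ##.: next=.  (t=0,i=3, bit6=0)
  nb #.#: next=.  (t=0,i=4, bit5=0)
  nb #..: next=#  (t=0,i=6, bit4=1)
  nb .##: next=#  (t=0,i=1, bit3=1)
  nb .#.: next=#  (t=0,i=5, bit2=1)
  nb ..#: next=#  (t=0,i=0, bit1=1)
  nb ...: next=#  (t=0,i=7, bit0=1)
  bits 10011111 = 159

159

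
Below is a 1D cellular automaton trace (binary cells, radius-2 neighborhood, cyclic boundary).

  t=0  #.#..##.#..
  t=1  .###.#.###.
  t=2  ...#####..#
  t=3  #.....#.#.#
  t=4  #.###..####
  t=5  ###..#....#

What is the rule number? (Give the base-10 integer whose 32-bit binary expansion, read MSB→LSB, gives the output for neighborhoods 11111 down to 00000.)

  ##### -> .   bit 31 = 0  t=2,i=5
  ####. -> #   bit 30 = 1  t=2,i=6
  ###.# -> #   bit 29 = 1  t=1,i=3
  ###.. -> .   bit 28 = 0  t=1,i=9
  ##.## -> #   bit 27 = 1  t=4,i=1
  ##.#. -> #   bit 26 = 1  t=0,i=7
  ##..# -> #   bit 25 = 1  t=1,i=10
  ##... -> .   bit 24 = 0  t=3,i=1
  #.### -> #   bit 23 = 1  t=1,i=7
  #.##. -> #   bit 22 = 1  t=3,i=10
  #.#.# -> #   bit 21 = 1  t=1,i=5
  #.#.. -> #   bit 20 = 1  t=0,i=2
  #..## -> .   bit 19 = 0  t=0,i=4
  #..#. -> .   bit 18 = 0  t=0,i=10
  #...# -> .   bit 17 = 0  t=2,i=1
  #.... -> #   bit 16 = 1  t=3,i=2
  .#### -> .   bit 15 = 0  t=2,i=4
  .###. -> .   bit 14 = 0  t=1,i=2
  .##.# -> .   bit 13 = 0  t=0,i=6
  .##.. -> #   bit 12 = 1  t=3,i=0
  .#.## -> #   bit 11 = 1  t=1,i=6
  .#.#. -> #   bit 10 = 1  t=0,i=1
  .#..# -> #   bit 9 = 1  t=0,i=3
  .#... -> #   bit 8 = 1  t=2,i=0
  ..### -> .   bit 7 = 0  t=1,i=1
  ..##. -> #   bit 6 = 1  t=0,i=5
  ..#.# -> .   bit 5 = 0  t=0,i=0
  ..#.. -> #   bit 4 = 1  t=2,i=10
  ...## -> .   bit 3 = 0  t=2,i=2
  ...#. -> .   bit 2 = 0  t=3,i=5
  ....# -> #   bit 1 = 1  t=3,i=4
  ..... -> #   bit 0 = 1  t=3,i=3
  bits 01101110111100010001111101010011 = 1861295955

1861295955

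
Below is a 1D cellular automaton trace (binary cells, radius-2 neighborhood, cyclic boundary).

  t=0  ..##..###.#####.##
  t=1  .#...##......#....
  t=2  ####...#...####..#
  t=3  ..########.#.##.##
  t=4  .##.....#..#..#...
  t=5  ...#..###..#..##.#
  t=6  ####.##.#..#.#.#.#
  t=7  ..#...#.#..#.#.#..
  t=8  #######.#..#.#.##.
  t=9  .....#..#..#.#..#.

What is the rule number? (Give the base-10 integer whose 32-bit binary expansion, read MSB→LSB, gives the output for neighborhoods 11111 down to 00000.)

1362764214

  ##### -> .   bit 31 = 0  t=0,i=12
  ####. -> #   bit 30 = 1  t=0,i=13
  ###.# -> .   bit 29 = 0  t=0,i=8
  ###.. -> #   bit 28 = 1  t=2,i=3
  ##.## -> .   bit 27 = 0  t=0,i=9
  ##.#. -> .   bit 26 = 0  t=3,i=10
  ##..# -> .   bit 25 = 0  t=0,i=0
  ##... -> #   bit 24 = 1  t=1,i=7
  #.### -> .   bit 23 = 0  t=0,i=10
  #.##. -> .   bit 22 = 0  t=0,i=16
  #.#.# -> #   bit 21 = 1  t=3,i=11
  #.#.. -> #   bit 20 = 1  t=5,i=17
  #..## -> #   bit 19 = 1  t=0,i=1
  #..#. -> .   bit 18 = 0  t=4,i=10
  #...# -> #   bit 17 = 1  t=1,i=3
  #.... -> .   bit 16 = 0  t=1,i=8
  .#### -> .   bit 15 = 0  t=0,i=11
  .###. -> .   bit 14 = 0  t=0,i=7
  .##.# -> #   bit 13 = 1  t=3,i=14
  .##.. -> .   bit 12 = 0  t=0,i=3
  .#.## -> .   bit 11 = 0  t=3,i=12
  .#.#. -> .   bit 10 = 0  t=6,i=12
  .#..# -> .   bit 9 = 0  t=4,i=9
  .#... -> #   bit 8 = 1  t=1,i=2
  ..### -> #   bit 7 = 1  t=0,i=6
  ..##. -> .   bit 6 = 0  t=0,i=2
  ..#.# -> #   bit 5 = 1  t=6,i=11
  ..#.. -> #   bit 4 = 1  t=1,i=1
  ...## -> .   bit 3 = 0  t=1,i=4
  ...#. -> #   bit 2 = 1  t=1,i=0
  ....# -> #   bit 1 = 1  t=1,i=11
  ..... -> .   bit 0 = 0  t=1,i=9
  bits 01010001001110100010000110110110 = 1362764214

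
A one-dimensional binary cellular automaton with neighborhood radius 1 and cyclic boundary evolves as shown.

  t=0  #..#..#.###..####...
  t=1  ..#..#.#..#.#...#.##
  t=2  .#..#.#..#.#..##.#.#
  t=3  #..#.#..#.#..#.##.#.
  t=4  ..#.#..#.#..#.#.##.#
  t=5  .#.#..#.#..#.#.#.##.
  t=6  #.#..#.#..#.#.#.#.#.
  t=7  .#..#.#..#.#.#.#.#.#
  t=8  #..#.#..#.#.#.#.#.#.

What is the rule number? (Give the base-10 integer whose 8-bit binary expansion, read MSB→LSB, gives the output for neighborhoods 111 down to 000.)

  ### -> .   bit 7 = 0  t=0,i=9
  ##. -> #   bit 6 = 1  t=0,i=10
  #.# -> #   bit 5 = 1  t=0,i=7
  #.. -> .   bit 4 = 0  t=0,i=1
  .## -> .   bit 3 = 0  t=0,i=8
  .#. -> .   bit 2 = 0  t=0,i=0
  ..# -> #   bit 1 = 1  t=0,i=2
  ... -> #   bit 0 = 1  t=0,i=18
  bits 01100011 = 99

99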